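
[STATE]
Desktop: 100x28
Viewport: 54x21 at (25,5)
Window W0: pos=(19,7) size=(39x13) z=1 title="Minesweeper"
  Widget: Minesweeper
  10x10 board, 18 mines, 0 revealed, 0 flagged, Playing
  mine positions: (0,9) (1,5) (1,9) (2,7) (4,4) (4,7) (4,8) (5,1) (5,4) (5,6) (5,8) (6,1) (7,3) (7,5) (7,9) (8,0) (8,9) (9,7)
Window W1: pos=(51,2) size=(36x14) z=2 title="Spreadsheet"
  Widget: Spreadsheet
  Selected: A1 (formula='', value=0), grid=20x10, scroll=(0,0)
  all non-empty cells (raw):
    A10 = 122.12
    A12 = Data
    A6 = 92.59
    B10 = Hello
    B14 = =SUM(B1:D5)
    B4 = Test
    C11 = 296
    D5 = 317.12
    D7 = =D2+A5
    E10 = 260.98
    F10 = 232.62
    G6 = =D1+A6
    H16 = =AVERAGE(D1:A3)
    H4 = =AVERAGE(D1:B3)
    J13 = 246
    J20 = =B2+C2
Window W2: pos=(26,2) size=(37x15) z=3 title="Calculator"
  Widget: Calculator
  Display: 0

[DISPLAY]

 ┃                                  0┃                
 ┃┌───┬───┬───┬───┐                  ┃    B       C   
━┃│ 7 │ 8 │ 9 │ ÷ │                  ┃----------------
s┃├───┼───┼───┼───┤                  ┃]       0       
─┃│ 4 │ 5 │ 6 │ × │                  ┃0       0       
■┃├───┼───┼───┼───┤                  ┃0       0       
■┃│ 1 │ 2 │ 3 │ - │                  ┃0Test           
■┃├───┼───┼───┼───┤                  ┃0       0       
■┃│ 0 │ . │ = │ + │                  ┃9       0       
■┃├───┼───┼───┼───┤                  ┃0       0       
■┃│ C │ MC│ MR│ M+│                  ┃━━━━━━━━━━━━━━━━
■┗━━━━━━━━━━━━━━━━━━━━━━━━━━━━━━━━━━━┛                
■■■■■                           ┃                     
■■■■■                           ┃                     
━━━━━━━━━━━━━━━━━━━━━━━━━━━━━━━━┛                     
                                                      
                                                      
                                                      
                                                      
                                                      
                                                      


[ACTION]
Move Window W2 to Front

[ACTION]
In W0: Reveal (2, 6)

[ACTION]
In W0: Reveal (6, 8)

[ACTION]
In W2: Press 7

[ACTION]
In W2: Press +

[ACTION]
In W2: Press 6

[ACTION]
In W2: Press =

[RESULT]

 ┃                                 13┃                
 ┃┌───┬───┬───┬───┐                  ┃    B       C   
━┃│ 7 │ 8 │ 9 │ ÷ │                  ┃----------------
s┃├───┼───┼───┼───┤                  ┃]       0       
─┃│ 4 │ 5 │ 6 │ × │                  ┃0       0       
■┃├───┼───┼───┼───┤                  ┃0       0       
■┃│ 1 │ 2 │ 3 │ - │                  ┃0Test           
■┃├───┼───┼───┼───┤                  ┃0       0       
■┃│ 0 │ . │ = │ + │                  ┃9       0       
■┃├───┼───┼───┼───┤                  ┃0       0       
■┃│ C │ MC│ MR│ M+│                  ┃━━━━━━━━━━━━━━━━
■┗━━━━━━━━━━━━━━━━━━━━━━━━━━━━━━━━━━━┛                
■■■■■                           ┃                     
■■■■■                           ┃                     
━━━━━━━━━━━━━━━━━━━━━━━━━━━━━━━━┛                     
                                                      
                                                      
                                                      
                                                      
                                                      
                                                      


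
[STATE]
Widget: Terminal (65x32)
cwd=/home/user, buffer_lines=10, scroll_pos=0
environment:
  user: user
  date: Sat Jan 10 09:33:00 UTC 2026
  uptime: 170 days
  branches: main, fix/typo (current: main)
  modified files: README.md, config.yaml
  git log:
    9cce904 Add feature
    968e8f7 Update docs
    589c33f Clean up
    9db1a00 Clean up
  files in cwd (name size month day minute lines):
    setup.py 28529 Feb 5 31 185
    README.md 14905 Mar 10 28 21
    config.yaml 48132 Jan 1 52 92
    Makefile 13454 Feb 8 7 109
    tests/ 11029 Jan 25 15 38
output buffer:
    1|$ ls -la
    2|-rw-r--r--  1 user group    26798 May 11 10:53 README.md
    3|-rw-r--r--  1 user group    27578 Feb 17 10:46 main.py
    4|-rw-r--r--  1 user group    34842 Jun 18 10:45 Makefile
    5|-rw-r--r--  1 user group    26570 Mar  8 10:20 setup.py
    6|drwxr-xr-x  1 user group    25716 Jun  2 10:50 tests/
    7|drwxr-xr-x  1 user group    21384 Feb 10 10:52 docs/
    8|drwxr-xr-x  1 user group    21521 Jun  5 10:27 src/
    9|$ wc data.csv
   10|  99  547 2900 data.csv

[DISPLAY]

$ ls -la                                                         
-rw-r--r--  1 user group    26798 May 11 10:53 README.md         
-rw-r--r--  1 user group    27578 Feb 17 10:46 main.py           
-rw-r--r--  1 user group    34842 Jun 18 10:45 Makefile          
-rw-r--r--  1 user group    26570 Mar  8 10:20 setup.py          
drwxr-xr-x  1 user group    25716 Jun  2 10:50 tests/            
drwxr-xr-x  1 user group    21384 Feb 10 10:52 docs/             
drwxr-xr-x  1 user group    21521 Jun  5 10:27 src/              
$ wc data.csv                                                    
  99  547 2900 data.csv                                          
$ █                                                              
                                                                 
                                                                 
                                                                 
                                                                 
                                                                 
                                                                 
                                                                 
                                                                 
                                                                 
                                                                 
                                                                 
                                                                 
                                                                 
                                                                 
                                                                 
                                                                 
                                                                 
                                                                 
                                                                 
                                                                 
                                                                 


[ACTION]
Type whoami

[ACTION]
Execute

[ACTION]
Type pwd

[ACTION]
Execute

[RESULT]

$ ls -la                                                         
-rw-r--r--  1 user group    26798 May 11 10:53 README.md         
-rw-r--r--  1 user group    27578 Feb 17 10:46 main.py           
-rw-r--r--  1 user group    34842 Jun 18 10:45 Makefile          
-rw-r--r--  1 user group    26570 Mar  8 10:20 setup.py          
drwxr-xr-x  1 user group    25716 Jun  2 10:50 tests/            
drwxr-xr-x  1 user group    21384 Feb 10 10:52 docs/             
drwxr-xr-x  1 user group    21521 Jun  5 10:27 src/              
$ wc data.csv                                                    
  99  547 2900 data.csv                                          
$ whoami                                                         
user                                                             
$ pwd                                                            
/home/user                                                       
$ █                                                              
                                                                 
                                                                 
                                                                 
                                                                 
                                                                 
                                                                 
                                                                 
                                                                 
                                                                 
                                                                 
                                                                 
                                                                 
                                                                 
                                                                 
                                                                 
                                                                 
                                                                 


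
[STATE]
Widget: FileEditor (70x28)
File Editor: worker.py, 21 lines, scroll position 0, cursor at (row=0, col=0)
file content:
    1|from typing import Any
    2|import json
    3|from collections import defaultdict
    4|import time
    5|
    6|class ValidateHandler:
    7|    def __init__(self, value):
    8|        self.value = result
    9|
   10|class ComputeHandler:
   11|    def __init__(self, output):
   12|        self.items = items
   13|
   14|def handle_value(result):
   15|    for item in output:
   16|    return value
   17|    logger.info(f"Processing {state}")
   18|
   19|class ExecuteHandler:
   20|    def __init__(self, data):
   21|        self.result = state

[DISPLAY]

█rom typing import Any                                               ▲
import json                                                          █
from collections import defaultdict                                  ░
import time                                                          ░
                                                                     ░
class ValidateHandler:                                               ░
    def __init__(self, value):                                       ░
        self.value = result                                          ░
                                                                     ░
class ComputeHandler:                                                ░
    def __init__(self, output):                                      ░
        self.items = items                                           ░
                                                                     ░
def handle_value(result):                                            ░
    for item in output:                                              ░
    return value                                                     ░
    logger.info(f"Processing {state}")                               ░
                                                                     ░
class ExecuteHandler:                                                ░
    def __init__(self, data):                                        ░
        self.result = state                                          ░
                                                                     ░
                                                                     ░
                                                                     ░
                                                                     ░
                                                                     ░
                                                                     ░
                                                                     ▼


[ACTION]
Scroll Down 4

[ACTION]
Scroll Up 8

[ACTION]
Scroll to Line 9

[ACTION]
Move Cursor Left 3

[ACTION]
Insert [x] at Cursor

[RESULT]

x█rom typing import Any                                              ▲
import json                                                          █
from collections import defaultdict                                  ░
import time                                                          ░
                                                                     ░
class ValidateHandler:                                               ░
    def __init__(self, value):                                       ░
        self.value = result                                          ░
                                                                     ░
class ComputeHandler:                                                ░
    def __init__(self, output):                                      ░
        self.items = items                                           ░
                                                                     ░
def handle_value(result):                                            ░
    for item in output:                                              ░
    return value                                                     ░
    logger.info(f"Processing {state}")                               ░
                                                                     ░
class ExecuteHandler:                                                ░
    def __init__(self, data):                                        ░
        self.result = state                                          ░
                                                                     ░
                                                                     ░
                                                                     ░
                                                                     ░
                                                                     ░
                                                                     ░
                                                                     ▼


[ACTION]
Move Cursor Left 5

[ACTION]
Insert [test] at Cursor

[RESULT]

test█from typing import Any                                          ▲
import json                                                          █
from collections import defaultdict                                  ░
import time                                                          ░
                                                                     ░
class ValidateHandler:                                               ░
    def __init__(self, value):                                       ░
        self.value = result                                          ░
                                                                     ░
class ComputeHandler:                                                ░
    def __init__(self, output):                                      ░
        self.items = items                                           ░
                                                                     ░
def handle_value(result):                                            ░
    for item in output:                                              ░
    return value                                                     ░
    logger.info(f"Processing {state}")                               ░
                                                                     ░
class ExecuteHandler:                                                ░
    def __init__(self, data):                                        ░
        self.result = state                                          ░
                                                                     ░
                                                                     ░
                                                                     ░
                                                                     ░
                                                                     ░
                                                                     ░
                                                                     ▼


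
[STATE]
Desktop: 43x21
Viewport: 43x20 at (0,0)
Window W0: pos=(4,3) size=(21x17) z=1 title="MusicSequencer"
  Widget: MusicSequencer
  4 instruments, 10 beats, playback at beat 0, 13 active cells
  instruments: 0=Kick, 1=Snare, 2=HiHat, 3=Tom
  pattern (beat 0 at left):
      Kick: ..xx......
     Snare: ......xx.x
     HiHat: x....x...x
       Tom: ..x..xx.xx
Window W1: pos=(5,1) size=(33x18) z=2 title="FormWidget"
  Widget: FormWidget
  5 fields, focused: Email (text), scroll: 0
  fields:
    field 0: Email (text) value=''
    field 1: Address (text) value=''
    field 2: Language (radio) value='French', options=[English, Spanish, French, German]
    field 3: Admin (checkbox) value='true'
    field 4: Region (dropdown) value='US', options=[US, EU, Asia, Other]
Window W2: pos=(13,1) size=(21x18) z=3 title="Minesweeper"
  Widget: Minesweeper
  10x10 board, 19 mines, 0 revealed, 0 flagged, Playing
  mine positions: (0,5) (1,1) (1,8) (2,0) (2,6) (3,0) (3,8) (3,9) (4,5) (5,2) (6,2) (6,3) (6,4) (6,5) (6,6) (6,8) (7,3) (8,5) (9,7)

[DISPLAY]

                                           
     ┏━━━━━━━┏━━━━━━━━━━━━━━━━━━━┓━━━┓     
     ┃ FormWi┃ Minesweeper       ┃   ┃     
    ┏┠───────┠───────────────────┨───┨     
    ┃┃> Email┃■■■■■■■■■■         ┃  ]┃     
    ┠┃  Addre┃■■■■■■■■■■         ┃  ]┃     
    ┃┃  Langu┃■■■■■■■■■■         ┃ ) ┃     
    ┃┃  Admin┃■■■■■■■■■■         ┃   ┃     
    ┃┃  Regio┃■■■■■■■■■■         ┃ ▼]┃     
    ┃┃       ┃■■■■■■■■■■         ┃   ┃     
    ┃┃       ┃■■■■■■■■■■         ┃   ┃     
    ┃┃       ┃■■■■■■■■■■         ┃   ┃     
    ┃┃       ┃■■■■■■■■■■         ┃   ┃     
    ┃┃       ┃■■■■■■■■■■         ┃   ┃     
    ┃┃       ┃                   ┃   ┃     
    ┃┃       ┃                   ┃   ┃     
    ┃┃       ┃                   ┃   ┃     
    ┃┃       ┃                   ┃   ┃     
    ┃┗━━━━━━━┗━━━━━━━━━━━━━━━━━━━┛━━━┛     
    ┗━━━━━━━━━━━━━━━━━━━┛                  


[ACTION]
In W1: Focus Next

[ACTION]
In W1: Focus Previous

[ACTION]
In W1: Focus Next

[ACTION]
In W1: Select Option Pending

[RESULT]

                                           
     ┏━━━━━━━┏━━━━━━━━━━━━━━━━━━━┓━━━┓     
     ┃ FormWi┃ Minesweeper       ┃   ┃     
    ┏┠───────┠───────────────────┨───┨     
    ┃┃  Email┃■■■■■■■■■■         ┃  ]┃     
    ┠┃> Addre┃■■■■■■■■■■         ┃  ]┃     
    ┃┃  Langu┃■■■■■■■■■■         ┃ ) ┃     
    ┃┃  Admin┃■■■■■■■■■■         ┃   ┃     
    ┃┃  Regio┃■■■■■■■■■■         ┃ ▼]┃     
    ┃┃       ┃■■■■■■■■■■         ┃   ┃     
    ┃┃       ┃■■■■■■■■■■         ┃   ┃     
    ┃┃       ┃■■■■■■■■■■         ┃   ┃     
    ┃┃       ┃■■■■■■■■■■         ┃   ┃     
    ┃┃       ┃■■■■■■■■■■         ┃   ┃     
    ┃┃       ┃                   ┃   ┃     
    ┃┃       ┃                   ┃   ┃     
    ┃┃       ┃                   ┃   ┃     
    ┃┃       ┃                   ┃   ┃     
    ┃┗━━━━━━━┗━━━━━━━━━━━━━━━━━━━┛━━━┛     
    ┗━━━━━━━━━━━━━━━━━━━┛                  


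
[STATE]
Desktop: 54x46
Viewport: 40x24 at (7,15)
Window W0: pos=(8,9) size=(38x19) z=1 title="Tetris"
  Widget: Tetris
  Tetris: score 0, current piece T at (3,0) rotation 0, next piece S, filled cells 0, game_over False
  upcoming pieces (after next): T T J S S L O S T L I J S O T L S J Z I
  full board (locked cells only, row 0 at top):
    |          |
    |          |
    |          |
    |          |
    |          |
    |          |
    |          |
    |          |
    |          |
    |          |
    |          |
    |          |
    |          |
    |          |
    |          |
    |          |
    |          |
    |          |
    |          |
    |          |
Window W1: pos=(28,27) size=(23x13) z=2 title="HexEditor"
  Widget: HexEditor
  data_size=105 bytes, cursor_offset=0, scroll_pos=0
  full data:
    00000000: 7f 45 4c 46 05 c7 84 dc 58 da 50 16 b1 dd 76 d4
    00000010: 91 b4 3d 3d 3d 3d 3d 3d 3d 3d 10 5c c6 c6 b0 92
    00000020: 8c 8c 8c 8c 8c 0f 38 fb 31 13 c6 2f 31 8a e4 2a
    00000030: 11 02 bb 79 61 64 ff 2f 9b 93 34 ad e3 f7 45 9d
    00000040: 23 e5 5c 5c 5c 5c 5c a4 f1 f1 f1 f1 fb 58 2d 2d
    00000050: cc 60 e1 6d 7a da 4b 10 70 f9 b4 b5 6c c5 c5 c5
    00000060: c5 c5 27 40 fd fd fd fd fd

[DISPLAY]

 ┃          │                         ┃ 
 ┃          │                         ┃ 
 ┃          │                         ┃ 
 ┃          │Score:                   ┃ 
 ┃          │0                        ┃ 
 ┃          │                         ┃ 
 ┃          │                         ┃ 
 ┃          │                         ┃ 
 ┃          │                         ┃ 
 ┃          │                         ┃ 
 ┃          │                         ┃ 
 ┃          │                         ┃ 
 ┗━━━━━━━━━━━━━━━━━━━┏━━━━━━━━━━━━━━━━━━
                     ┃ HexEditor        
                     ┠──────────────────
                     ┃00000000  7F 45 4c
                     ┃00000010  91 b4 3d
                     ┃00000020  8c 8c 8c
                     ┃00000030  11 02 bb
                     ┃00000040  23 e5 5c
                     ┃00000050  cc 60 e1
                     ┃00000060  c5 c5 27
                     ┃                  
                     ┃                  


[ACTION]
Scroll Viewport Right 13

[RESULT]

     │                         ┃        
     │                         ┃        
     │                         ┃        
     │Score:                   ┃        
     │0                        ┃        
     │                         ┃        
     │                         ┃        
     │                         ┃        
     │                         ┃        
     │                         ┃        
     │                         ┃        
     │                         ┃        
━━━━━━━━━━━━━━┏━━━━━━━━━━━━━━━━━━━━━┓   
              ┃ HexEditor           ┃   
              ┠─────────────────────┨   
              ┃00000000  7F 45 4c 46┃   
              ┃00000010  91 b4 3d 3d┃   
              ┃00000020  8c 8c 8c 8c┃   
              ┃00000030  11 02 bb 79┃   
              ┃00000040  23 e5 5c 5c┃   
              ┃00000050  cc 60 e1 6d┃   
              ┃00000060  c5 c5 27 40┃   
              ┃                     ┃   
              ┃                     ┃   


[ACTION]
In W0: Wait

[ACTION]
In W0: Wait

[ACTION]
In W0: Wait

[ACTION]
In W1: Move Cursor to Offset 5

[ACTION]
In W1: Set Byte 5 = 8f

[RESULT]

     │                         ┃        
     │                         ┃        
     │                         ┃        
     │Score:                   ┃        
     │0                        ┃        
     │                         ┃        
     │                         ┃        
     │                         ┃        
     │                         ┃        
     │                         ┃        
     │                         ┃        
     │                         ┃        
━━━━━━━━━━━━━━┏━━━━━━━━━━━━━━━━━━━━━┓   
              ┃ HexEditor           ┃   
              ┠─────────────────────┨   
              ┃00000000  7f 45 4c 46┃   
              ┃00000010  91 b4 3d 3d┃   
              ┃00000020  8c 8c 8c 8c┃   
              ┃00000030  11 02 bb 79┃   
              ┃00000040  23 e5 5c 5c┃   
              ┃00000050  cc 60 e1 6d┃   
              ┃00000060  c5 c5 27 40┃   
              ┃                     ┃   
              ┃                     ┃   


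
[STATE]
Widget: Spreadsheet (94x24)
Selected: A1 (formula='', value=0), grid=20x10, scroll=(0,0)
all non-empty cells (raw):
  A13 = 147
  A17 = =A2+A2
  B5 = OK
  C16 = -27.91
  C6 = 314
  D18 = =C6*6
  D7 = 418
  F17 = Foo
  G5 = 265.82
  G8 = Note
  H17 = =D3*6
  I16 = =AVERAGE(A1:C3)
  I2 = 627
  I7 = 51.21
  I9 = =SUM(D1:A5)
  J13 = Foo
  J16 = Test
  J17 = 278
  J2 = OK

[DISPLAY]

A1:                                                                                           
       A       B       C       D       E       F       G       H       I       J              
----------------------------------------------------------------------------------------------
  1      [0]       0       0       0       0       0       0       0       0       0          
  2        0       0       0       0       0       0       0       0     627OK                
  3        0       0       0       0       0       0       0       0       0       0          
  4        0       0       0       0       0       0       0       0       0       0          
  5        0OK             0       0       0       0  265.82       0       0       0          
  6        0       0     314       0       0       0       0       0       0       0          
  7        0       0       0     418       0       0       0       0   51.21       0          
  8        0       0       0       0       0       0Note           0       0       0          
  9        0       0       0       0       0       0       0       0       0       0          
 10        0       0       0       0       0       0       0       0       0       0          
 11        0       0       0       0       0       0       0       0       0       0          
 12        0       0       0       0       0       0       0       0       0       0          
 13      147       0       0       0       0       0       0       0       0Foo               
 14        0       0       0       0       0       0       0       0       0       0          
 15        0       0       0       0       0       0       0       0       0       0          
 16        0       0  -27.91       0       0       0       0       0       0Test              
 17        0       0       0       0       0Foo            0       0       0     278          
 18        0       0       0    1884       0       0       0       0       0       0          
 19        0       0       0       0       0       0       0       0       0       0          
 20        0       0       0       0       0       0       0       0       0       0          
                                                                                              


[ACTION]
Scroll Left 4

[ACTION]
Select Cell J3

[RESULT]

J3:                                                                                           
       A       B       C       D       E       F       G       H       I       J              
----------------------------------------------------------------------------------------------
  1        0       0       0       0       0       0       0       0       0       0          
  2        0       0       0       0       0       0       0       0     627OK                
  3        0       0       0       0       0       0       0       0       0     [0]          
  4        0       0       0       0       0       0       0       0       0       0          
  5        0OK             0       0       0       0  265.82       0       0       0          
  6        0       0     314       0       0       0       0       0       0       0          
  7        0       0       0     418       0       0       0       0   51.21       0          
  8        0       0       0       0       0       0Note           0       0       0          
  9        0       0       0       0       0       0       0       0       0       0          
 10        0       0       0       0       0       0       0       0       0       0          
 11        0       0       0       0       0       0       0       0       0       0          
 12        0       0       0       0       0       0       0       0       0       0          
 13      147       0       0       0       0       0       0       0       0Foo               
 14        0       0       0       0       0       0       0       0       0       0          
 15        0       0       0       0       0       0       0       0       0       0          
 16        0       0  -27.91       0       0       0       0       0       0Test              
 17        0       0       0       0       0Foo            0       0       0     278          
 18        0       0       0    1884       0       0       0       0       0       0          
 19        0       0       0       0       0       0       0       0       0       0          
 20        0       0       0       0       0       0       0       0       0       0          
                                                                                              


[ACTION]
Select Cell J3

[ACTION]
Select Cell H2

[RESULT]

H2:                                                                                           
       A       B       C       D       E       F       G       H       I       J              
----------------------------------------------------------------------------------------------
  1        0       0       0       0       0       0       0       0       0       0          
  2        0       0       0       0       0       0       0     [0]     627OK                
  3        0       0       0       0       0       0       0       0       0       0          
  4        0       0       0       0       0       0       0       0       0       0          
  5        0OK             0       0       0       0  265.82       0       0       0          
  6        0       0     314       0       0       0       0       0       0       0          
  7        0       0       0     418       0       0       0       0   51.21       0          
  8        0       0       0       0       0       0Note           0       0       0          
  9        0       0       0       0       0       0       0       0       0       0          
 10        0       0       0       0       0       0       0       0       0       0          
 11        0       0       0       0       0       0       0       0       0       0          
 12        0       0       0       0       0       0       0       0       0       0          
 13      147       0       0       0       0       0       0       0       0Foo               
 14        0       0       0       0       0       0       0       0       0       0          
 15        0       0       0       0       0       0       0       0       0       0          
 16        0       0  -27.91       0       0       0       0       0       0Test              
 17        0       0       0       0       0Foo            0       0       0     278          
 18        0       0       0    1884       0       0       0       0       0       0          
 19        0       0       0       0       0       0       0       0       0       0          
 20        0       0       0       0       0       0       0       0       0       0          
                                                                                              


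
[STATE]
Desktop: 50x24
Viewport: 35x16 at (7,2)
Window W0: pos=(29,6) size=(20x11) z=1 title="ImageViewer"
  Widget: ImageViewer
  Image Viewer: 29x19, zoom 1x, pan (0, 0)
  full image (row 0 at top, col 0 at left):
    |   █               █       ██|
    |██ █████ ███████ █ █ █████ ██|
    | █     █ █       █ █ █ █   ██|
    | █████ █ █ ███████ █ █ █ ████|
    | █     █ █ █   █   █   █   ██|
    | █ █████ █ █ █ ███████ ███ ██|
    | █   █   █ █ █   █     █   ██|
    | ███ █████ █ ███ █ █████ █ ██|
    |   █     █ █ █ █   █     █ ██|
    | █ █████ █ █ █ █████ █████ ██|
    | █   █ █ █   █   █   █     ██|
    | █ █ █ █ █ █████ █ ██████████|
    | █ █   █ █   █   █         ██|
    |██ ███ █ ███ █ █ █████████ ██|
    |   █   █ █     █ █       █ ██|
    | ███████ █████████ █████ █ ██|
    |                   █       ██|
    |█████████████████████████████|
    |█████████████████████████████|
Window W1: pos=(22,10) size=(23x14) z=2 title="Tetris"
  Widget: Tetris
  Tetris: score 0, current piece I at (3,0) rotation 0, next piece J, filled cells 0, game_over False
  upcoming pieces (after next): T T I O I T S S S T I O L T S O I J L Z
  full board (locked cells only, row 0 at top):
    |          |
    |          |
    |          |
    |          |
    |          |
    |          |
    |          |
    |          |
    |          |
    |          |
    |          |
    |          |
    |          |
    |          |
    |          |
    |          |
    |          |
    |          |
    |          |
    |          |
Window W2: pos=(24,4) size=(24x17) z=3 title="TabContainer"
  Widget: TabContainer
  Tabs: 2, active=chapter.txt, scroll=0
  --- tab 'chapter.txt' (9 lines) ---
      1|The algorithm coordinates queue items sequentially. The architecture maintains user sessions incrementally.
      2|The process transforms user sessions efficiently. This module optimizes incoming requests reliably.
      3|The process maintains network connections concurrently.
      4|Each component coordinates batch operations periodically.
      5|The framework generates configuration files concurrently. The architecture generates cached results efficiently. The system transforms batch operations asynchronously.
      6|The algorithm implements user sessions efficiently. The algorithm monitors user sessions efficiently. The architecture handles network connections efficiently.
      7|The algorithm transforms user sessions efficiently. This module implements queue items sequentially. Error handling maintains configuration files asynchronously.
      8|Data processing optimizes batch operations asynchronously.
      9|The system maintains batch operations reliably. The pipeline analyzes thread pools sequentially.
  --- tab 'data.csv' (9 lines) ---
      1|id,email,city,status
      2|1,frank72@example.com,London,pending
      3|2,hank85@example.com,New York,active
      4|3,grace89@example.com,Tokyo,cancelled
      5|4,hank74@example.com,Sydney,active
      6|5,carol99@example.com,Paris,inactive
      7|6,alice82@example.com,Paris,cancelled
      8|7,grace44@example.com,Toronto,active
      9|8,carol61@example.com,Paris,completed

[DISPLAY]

                                   
                                   
                 ┏━━━━━━━━━━━━━━━━━
                 ┃ TabContainer    
                 ┠─────────────────
                 ┃[chapter.txt]│ da
                 ┃─────────────────
                 ┃The algorithm coo
               ┏━┃The process trans
               ┃ ┃The process maint
               ┠─┃Each component co
               ┃ ┃The framework gen
               ┃ ┃The algorithm imp
               ┃ ┃The algorithm tra
               ┃ ┃Data processing o
               ┃ ┃The system mainta


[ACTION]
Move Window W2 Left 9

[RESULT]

                                   
                                   
        ┏━━━━━━━━━━━━━━━━━━━━━━┓   
        ┃ TabContainer         ┃   
        ┠──────────────────────┨━━━
        ┃[chapter.txt]│ data.cs┃wer
        ┃──────────────────────┃───
        ┃The algorithm coordina┃   
        ┃The process transforms┃━━━
        ┃The process maintains ┃   
        ┃Each component coordin┃───
        ┃The framework generate┃   
        ┃The algorithm implemen┃   
        ┃The algorithm transfor┃   
        ┃Data processing optimi┃   
        ┃The system maintains b┃   


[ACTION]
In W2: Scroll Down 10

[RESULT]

                                   
                                   
        ┏━━━━━━━━━━━━━━━━━━━━━━┓   
        ┃ TabContainer         ┃   
        ┠──────────────────────┨━━━
        ┃[chapter.txt]│ data.cs┃wer
        ┃──────────────────────┃───
        ┃The system maintains b┃   
        ┃                      ┃━━━
        ┃                      ┃   
        ┃                      ┃───
        ┃                      ┃   
        ┃                      ┃   
        ┃                      ┃   
        ┃                      ┃   
        ┃                      ┃   


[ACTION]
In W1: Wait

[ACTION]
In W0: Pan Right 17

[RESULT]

                                   
                                   
        ┏━━━━━━━━━━━━━━━━━━━━━━┓   
        ┃ TabContainer         ┃   
        ┠──────────────────────┨━━━
        ┃[chapter.txt]│ data.cs┃wer
        ┃──────────────────────┃───
        ┃The system maintains b┃ ██
        ┃                      ┃━━━
        ┃                      ┃   
        ┃                      ┃───
        ┃                      ┃   
        ┃                      ┃   
        ┃                      ┃   
        ┃                      ┃   
        ┃                      ┃   


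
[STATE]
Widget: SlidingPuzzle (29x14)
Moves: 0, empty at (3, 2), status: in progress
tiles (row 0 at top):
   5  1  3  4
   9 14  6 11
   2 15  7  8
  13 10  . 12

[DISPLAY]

┌────┬────┬────┬────┐        
│  5 │  1 │  3 │  4 │        
├────┼────┼────┼────┤        
│  9 │ 14 │  6 │ 11 │        
├────┼────┼────┼────┤        
│  2 │ 15 │  7 │  8 │        
├────┼────┼────┼────┤        
│ 13 │ 10 │    │ 12 │        
└────┴────┴────┴────┘        
Moves: 0                     
                             
                             
                             
                             


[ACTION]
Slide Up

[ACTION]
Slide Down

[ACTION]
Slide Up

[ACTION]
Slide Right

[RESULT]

┌────┬────┬────┬────┐        
│  5 │  1 │  3 │  4 │        
├────┼────┼────┼────┤        
│  9 │ 14 │  6 │ 11 │        
├────┼────┼────┼────┤        
│  2 │ 15 │  7 │  8 │        
├────┼────┼────┼────┤        
│ 13 │    │ 10 │ 12 │        
└────┴────┴────┴────┘        
Moves: 3                     
                             
                             
                             
                             
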